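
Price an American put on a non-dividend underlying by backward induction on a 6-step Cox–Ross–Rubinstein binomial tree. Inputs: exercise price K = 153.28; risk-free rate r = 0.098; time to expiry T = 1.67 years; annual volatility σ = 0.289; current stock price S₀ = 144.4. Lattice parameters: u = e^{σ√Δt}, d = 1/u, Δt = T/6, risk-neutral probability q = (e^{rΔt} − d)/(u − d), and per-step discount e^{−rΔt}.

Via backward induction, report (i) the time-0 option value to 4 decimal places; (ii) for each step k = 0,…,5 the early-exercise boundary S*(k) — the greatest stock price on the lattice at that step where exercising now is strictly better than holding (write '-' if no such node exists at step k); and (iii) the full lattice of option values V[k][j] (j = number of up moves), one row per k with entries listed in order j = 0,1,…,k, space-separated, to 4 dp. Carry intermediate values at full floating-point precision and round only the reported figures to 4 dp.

params: Δt=0.27833 u=1.16471 d=0.85859 q=0.55229 e^(-rΔt)=0.97309
t_6 payoffs: 95.4345 74.8103 46.8327 8.8800 0.0000 0.0000 0.0000
t_5: node(5,0) S=67.3730 payoff=85.9070 vs cont=81.7826 → 85.9070 [stop]  node(5,1) S=91.3941 payoff=61.8859 vs cont=57.7614 → 61.8859 [stop]  node(5,2) S=123.9798 payoff=29.3002 vs cont=25.1757 → 29.3002 [stop]  node(5,3) S=168.1835 payoff=0.0000 vs cont=3.8687 → 3.8687 [wait]  node(5,4) S=228.1477 payoff=0.0000 vs cont=0.0000 → 0.0000 [wait]  node(5,5) S=309.4914 payoff=0.0000 vs cont=0.0000 → 0.0000 [wait]  ⇒ S*(5)=123.9798
t_4: node(4,0) S=78.4697 payoff=74.8103 vs cont=70.6858 → 74.8103 [stop]  node(4,1) S=106.4473 payoff=46.8327 vs cont=42.7082 → 46.8327 [stop]  node(4,2) S=144.4000 payoff=8.8800 vs cont=14.8442 → 14.8442 [wait]  node(4,3) S=195.8844 payoff=0.0000 vs cont=1.6855 → 1.6855 [wait]  node(4,4) S=265.7249 payoff=0.0000 vs cont=0.0000 → 0.0000 [wait]  ⇒ S*(4)=106.4473
t_3: node(3,0) S=91.3941 payoff=61.8859 vs cont=57.7614 → 61.8859 [stop]  node(3,1) S=123.9798 payoff=29.3002 vs cont=28.3811 → 29.3002 [stop]  node(3,2) S=168.1835 payoff=0.0000 vs cont=7.3729 → 7.3729 [wait]  node(3,3) S=228.1477 payoff=0.0000 vs cont=0.7343 → 0.7343 [wait]  ⇒ S*(3)=123.9798
t_2: node(2,0) S=106.4473 payoff=46.8327 vs cont=42.7082 → 46.8327 [stop]  node(2,1) S=144.4000 payoff=8.8800 vs cont=16.7275 → 16.7275 [wait]  node(2,2) S=195.8844 payoff=0.0000 vs cont=3.6068 → 3.6068 [wait]  ⇒ S*(2)=106.4473
t_1: node(1,0) S=123.9798 payoff=29.3002 vs cont=29.3932 → 29.3932 [wait]  node(1,1) S=168.1835 payoff=0.0000 vs cont=9.2260 → 9.2260 [wait]  ⇒ S*(1)=-
t_0: node(0,0) S=144.4000 payoff=8.8800 vs cont=17.7639 → 17.7639 [wait]  ⇒ S*(0)=-

price = 17.7639
boundary = - - 106.4473 123.9798 106.4473 123.9798
tree:
17.7639
29.3932 9.2260
46.8327 16.7275 3.6068
61.8859 29.3002 7.3729 0.7343
74.8103 46.8327 14.8442 1.6855 0.0000
85.9070 61.8859 29.3002 3.8687 0.0000 0.0000
95.4345 74.8103 46.8327 8.8800 0.0000 0.0000 0.0000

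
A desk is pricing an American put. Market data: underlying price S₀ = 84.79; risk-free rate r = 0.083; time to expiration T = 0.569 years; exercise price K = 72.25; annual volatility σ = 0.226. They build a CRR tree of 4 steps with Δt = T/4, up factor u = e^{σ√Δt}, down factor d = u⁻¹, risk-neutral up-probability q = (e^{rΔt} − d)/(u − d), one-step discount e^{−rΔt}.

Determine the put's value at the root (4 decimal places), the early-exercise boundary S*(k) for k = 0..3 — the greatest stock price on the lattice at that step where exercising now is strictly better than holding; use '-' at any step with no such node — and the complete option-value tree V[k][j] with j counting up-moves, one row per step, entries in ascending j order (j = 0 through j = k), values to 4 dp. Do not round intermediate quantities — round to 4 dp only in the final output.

price = 0.6948
boundary = - - - 65.6582
tree:
0.6948
1.4755 0.0667
3.1240 0.1494 0.0000
6.5918 0.3347 0.0000 0.0000
11.9565 0.7497 0.0000 0.0000 0.0000

Δt=0.14225, u=1.08898, d=0.91829, q=0.54829, disc=e^(-rΔt)=0.98826
k=4 terminal: V=max(K-S,0) → 11.9565 0.7497 0.0000 0.0000 0.0000
k=3: j=0 S=65.6582 intr=6.5918 cont=5.7438 V=6.5918[EX]; j=1 S=77.8621 intr=0.0000 cont=0.3347 V=0.3347[hold]; j=2 S=92.3343 intr=0.0000 cont=0.0000 V=0.0000[hold]; j=3 S=109.4965 intr=0.0000 cont=0.0000 V=0.0000[hold]  S*(3)=65.6582
k=2: j=0 S=71.5003 intr=0.7497 cont=3.1240 V=3.1240[hold]; j=1 S=84.7900 intr=0.0000 cont=0.1494 V=0.1494[hold]; j=2 S=100.5499 intr=0.0000 cont=0.0000 V=0.0000[hold]  S*(2)=-
k=1: j=0 S=77.8621 intr=0.0000 cont=1.4755 V=1.4755[hold]; j=1 S=92.3343 intr=0.0000 cont=0.0667 V=0.0667[hold]  S*(1)=-
k=0: j=0 S=84.7900 intr=0.0000 cont=0.6948 V=0.6948[hold]  S*(0)=-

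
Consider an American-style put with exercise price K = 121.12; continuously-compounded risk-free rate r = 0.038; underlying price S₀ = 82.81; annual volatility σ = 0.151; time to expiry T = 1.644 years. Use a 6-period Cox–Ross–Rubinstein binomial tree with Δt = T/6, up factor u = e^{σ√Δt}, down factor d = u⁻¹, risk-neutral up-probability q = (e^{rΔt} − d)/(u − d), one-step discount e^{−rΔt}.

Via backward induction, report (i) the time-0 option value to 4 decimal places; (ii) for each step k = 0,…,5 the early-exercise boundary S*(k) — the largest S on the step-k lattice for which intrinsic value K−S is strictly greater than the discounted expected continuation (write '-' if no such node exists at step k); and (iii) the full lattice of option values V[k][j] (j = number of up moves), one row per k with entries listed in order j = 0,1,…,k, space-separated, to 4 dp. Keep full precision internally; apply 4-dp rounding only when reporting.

price = 38.3100
boundary = 82.8100 89.6210 96.9922 104.9697 96.9922 104.9697
tree:
38.3100
44.6034 31.4990
50.4185 38.3100 24.1278
55.7917 44.6034 31.4990 16.1503
60.7565 50.4185 38.3100 24.1278 9.0747
65.3440 55.7917 44.6034 31.4990 16.1503 3.3743
69.5828 60.7565 50.4185 38.3100 24.1278 7.5167 0.0000

Δt=0.27400  u=1.08225  d=0.92400  q=0.54639  discount=0.98964
step 6 (expiry): payoffs max(K−S,0) = 69.5828 60.7565 50.4185 38.3100 24.1278 7.5167 0.0000
step 5: (k=5,j=0): S=55.7760, (K−S)⁺=65.3440, hold=64.0894 ⇒ V=65.3440 exercise | (k=5,j=1): S=65.3283, (K−S)⁺=55.7917, hold=54.5371 ⇒ V=55.7917 exercise | (k=5,j=2): S=76.5166, (K−S)⁺=44.6034, hold=43.3488 ⇒ V=44.6034 exercise | (k=5,j=3): S=89.6210, (K−S)⁺=31.4990, hold=30.2444 ⇒ V=31.4990 exercise | (k=5,j=4): S=104.9697, (K−S)⁺=16.1503, hold=14.8957 ⇒ V=16.1503 exercise | (k=5,j=5): S=122.9470, (K−S)⁺=0.0000, hold=3.3743 ⇒ V=3.3743 continue  boundary S*=104.9697
step 4: (k=4,j=0): S=60.3635, (K−S)⁺=60.7565, hold=59.5019 ⇒ V=60.7565 exercise | (k=4,j=1): S=70.7015, (K−S)⁺=50.4185, hold=49.1639 ⇒ V=50.4185 exercise | (k=4,j=2): S=82.8100, (K−S)⁺=38.3100, hold=37.0554 ⇒ V=38.3100 exercise | (k=4,j=3): S=96.9922, (K−S)⁺=24.1278, hold=22.8732 ⇒ V=24.1278 exercise | (k=4,j=4): S=113.6033, (K−S)⁺=7.5167, hold=9.0747 ⇒ V=9.0747 continue  boundary S*=96.9922
step 3: (k=3,j=0): S=65.3283, (K−S)⁺=55.7917, hold=54.5371 ⇒ V=55.7917 exercise | (k=3,j=1): S=76.5166, (K−S)⁺=44.6034, hold=43.3488 ⇒ V=44.6034 exercise | (k=3,j=2): S=89.6210, (K−S)⁺=31.4990, hold=30.2444 ⇒ V=31.4990 exercise | (k=3,j=3): S=104.9697, (K−S)⁺=16.1503, hold=15.7382 ⇒ V=16.1503 exercise  boundary S*=104.9697
step 2: (k=2,j=0): S=70.7015, (K−S)⁺=50.4185, hold=49.1639 ⇒ V=50.4185 exercise | (k=2,j=1): S=82.8100, (K−S)⁺=38.3100, hold=37.0554 ⇒ V=38.3100 exercise | (k=2,j=2): S=96.9922, (K−S)⁺=24.1278, hold=22.8732 ⇒ V=24.1278 exercise  boundary S*=96.9922
step 1: (k=1,j=0): S=76.5166, (K−S)⁺=44.6034, hold=43.3488 ⇒ V=44.6034 exercise | (k=1,j=1): S=89.6210, (K−S)⁺=31.4990, hold=30.2444 ⇒ V=31.4990 exercise  boundary S*=89.6210
step 0: (k=0,j=0): S=82.8100, (K−S)⁺=38.3100, hold=37.0554 ⇒ V=38.3100 exercise  boundary S*=82.8100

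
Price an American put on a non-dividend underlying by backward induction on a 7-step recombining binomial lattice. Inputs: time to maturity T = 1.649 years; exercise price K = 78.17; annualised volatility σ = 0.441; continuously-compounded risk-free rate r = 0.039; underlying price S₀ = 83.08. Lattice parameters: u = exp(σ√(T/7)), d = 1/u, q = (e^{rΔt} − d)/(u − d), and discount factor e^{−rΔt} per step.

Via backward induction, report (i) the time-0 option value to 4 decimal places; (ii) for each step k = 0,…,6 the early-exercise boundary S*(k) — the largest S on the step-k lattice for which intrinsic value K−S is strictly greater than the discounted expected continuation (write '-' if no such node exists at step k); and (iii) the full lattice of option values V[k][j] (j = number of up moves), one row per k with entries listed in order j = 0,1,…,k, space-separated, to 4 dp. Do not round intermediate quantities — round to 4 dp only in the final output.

Δt=0.23557  u=1.23868  d=0.80731  q=0.46809  discount=0.99085
step 7 (expiry): payoffs max(K−S,0) = 59.6008 49.6789 34.4556 11.0983 0.0000 0.0000 0.0000 0.0000
step 6: (k=6,j=0): S=23.0013, (K−S)⁺=55.1687, hold=54.4539 ⇒ V=55.1687 exercise | (k=6,j=1): S=35.2912, (K−S)⁺=42.8788, hold=42.1639 ⇒ V=42.8788 exercise | (k=6,j=2): S=54.1479, (K−S)⁺=24.0221, hold=23.3072 ⇒ V=24.0221 exercise | (k=6,j=3): S=83.0800, (K−S)⁺=0.0000, hold=5.8493 ⇒ V=5.8493 continue | (k=6,j=4): S=127.4710, (K−S)⁺=0.0000, hold=0.0000 ⇒ V=0.0000 continue | (k=6,j=5): S=195.5808, (K−S)⁺=0.0000, hold=0.0000 ⇒ V=0.0000 continue | (k=6,j=6): S=300.0829, (K−S)⁺=0.0000, hold=0.0000 ⇒ V=0.0000 continue  boundary S*=54.1479
step 5: (k=5,j=0): S=28.4911, (K−S)⁺=49.6789, hold=48.9640 ⇒ V=49.6789 exercise | (k=5,j=1): S=43.7144, (K−S)⁺=34.4556, hold=33.7408 ⇒ V=34.4556 exercise | (k=5,j=2): S=67.0717, (K−S)⁺=11.0983, hold=15.3737 ⇒ V=15.3737 continue | (k=5,j=3): S=102.9091, (K−S)⁺=0.0000, hold=3.0829 ⇒ V=3.0829 continue | (k=5,j=4): S=157.8952, (K−S)⁺=0.0000, hold=0.0000 ⇒ V=0.0000 continue | (k=5,j=5): S=242.2611, (K−S)⁺=0.0000, hold=0.0000 ⇒ V=0.0000 continue  boundary S*=43.7144
step 4: (k=4,j=0): S=35.2912, (K−S)⁺=42.8788, hold=42.1639 ⇒ V=42.8788 exercise | (k=4,j=1): S=54.1479, (K−S)⁺=24.0221, hold=25.2902 ⇒ V=25.2902 continue | (k=4,j=2): S=83.0800, (K−S)⁺=0.0000, hold=9.5325 ⇒ V=9.5325 continue | (k=4,j=3): S=127.4710, (K−S)⁺=0.0000, hold=1.6248 ⇒ V=1.6248 continue | (k=4,j=4): S=195.5808, (K−S)⁺=0.0000, hold=0.0000 ⇒ V=0.0000 continue  boundary S*=35.2912
step 3: (k=3,j=0): S=43.7144, (K−S)⁺=34.4556, hold=34.3289 ⇒ V=34.4556 exercise | (k=3,j=1): S=67.0717, (K−S)⁺=11.0983, hold=17.7504 ⇒ V=17.7504 continue | (k=3,j=2): S=102.9091, (K−S)⁺=0.0000, hold=5.7777 ⇒ V=5.7777 continue | (k=3,j=3): S=157.8952, (K−S)⁺=0.0000, hold=0.8564 ⇒ V=0.8564 continue  boundary S*=43.7144
step 2: (k=2,j=0): S=54.1479, (K−S)⁺=24.0221, hold=26.3925 ⇒ V=26.3925 continue | (k=2,j=1): S=83.0800, (K−S)⁺=0.0000, hold=12.0350 ⇒ V=12.0350 continue | (k=2,j=2): S=127.4710, (K−S)⁺=0.0000, hold=3.4423 ⇒ V=3.4423 continue  boundary S*=-
step 1: (k=1,j=0): S=67.0717, (K−S)⁺=11.0983, hold=19.4920 ⇒ V=19.4920 continue | (k=1,j=1): S=102.9091, (K−S)⁺=0.0000, hold=7.9396 ⇒ V=7.9396 continue  boundary S*=-
step 0: (k=0,j=0): S=83.0800, (K−S)⁺=0.0000, hold=13.9556 ⇒ V=13.9556 continue  boundary S*=-

price = 13.9556
boundary = - - - 43.7144 35.2912 43.7144 54.1479
tree:
13.9556
19.4920 7.9396
26.3925 12.0350 3.4423
34.4556 17.7504 5.7777 0.8564
42.8788 25.2902 9.5325 1.6248 0.0000
49.6789 34.4556 15.3737 3.0829 0.0000 0.0000
55.1687 42.8788 24.0221 5.8493 0.0000 0.0000 0.0000
59.6008 49.6789 34.4556 11.0983 0.0000 0.0000 0.0000 0.0000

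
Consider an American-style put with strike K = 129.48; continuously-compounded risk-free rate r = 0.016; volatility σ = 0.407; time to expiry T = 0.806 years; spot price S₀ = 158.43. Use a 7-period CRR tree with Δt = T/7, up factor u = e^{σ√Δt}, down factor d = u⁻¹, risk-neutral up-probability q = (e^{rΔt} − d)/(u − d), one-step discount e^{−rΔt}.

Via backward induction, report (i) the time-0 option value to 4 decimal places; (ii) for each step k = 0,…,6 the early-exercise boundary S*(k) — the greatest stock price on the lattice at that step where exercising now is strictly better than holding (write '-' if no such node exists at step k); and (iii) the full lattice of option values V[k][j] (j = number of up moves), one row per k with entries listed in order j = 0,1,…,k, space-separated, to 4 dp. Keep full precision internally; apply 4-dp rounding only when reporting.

price = 9.0478
boundary = - - - - - 79.4225 91.1848
tree:
9.0478
13.6615 3.9257
20.0702 6.5512 1.0063
28.4995 10.7260 1.9100 0.0000
38.7829 17.1158 3.6253 0.0000 0.0000
50.0575 26.3315 6.8811 0.0000 0.0000 0.0000
60.3025 38.2952 13.0610 0.0000 0.0000 0.0000 0.0000
69.2259 50.0575 24.7910 0.0000 0.0000 0.0000 0.0000 0.0000

params: Δt=0.11514 u=1.14810 d=0.87101 q=0.47218 e^(-rΔt)=0.99816
t_7 payoffs: 69.2259 50.0575 24.7910 0.0000 0.0000 0.0000 0.0000 0.0000
t_6: node(6,0) S=69.1775 payoff=60.3025 vs cont=60.0641 → 60.3025 [stop]  node(6,1) S=91.1848 payoff=38.2952 vs cont=38.0569 → 38.2952 [stop]  node(6,2) S=120.1932 payoff=9.2868 vs cont=13.0610 → 13.0610 [wait]  node(6,3) S=158.4300 payoff=0.0000 vs cont=0.0000 → 0.0000 [wait]  node(6,4) S=208.8310 payoff=0.0000 vs cont=0.0000 → 0.0000 [wait]  node(6,5) S=275.2658 payoff=0.0000 vs cont=0.0000 → 0.0000 [wait]  node(6,6) S=362.8355 payoff=0.0000 vs cont=0.0000 → 0.0000 [wait]  ⇒ S*(6)=91.1848
t_5: node(5,0) S=79.4225 payoff=50.0575 vs cont=49.8191 → 50.0575 [stop]  node(5,1) S=104.6890 payoff=24.7910 vs cont=26.3315 → 26.3315 [wait]  node(5,2) S=137.9935 payoff=0.0000 vs cont=6.8811 → 6.8811 [wait]  node(5,3) S=181.8931 payoff=0.0000 vs cont=0.0000 → 0.0000 [wait]  node(5,4) S=239.7583 payoff=0.0000 vs cont=0.0000 → 0.0000 [wait]  node(5,5) S=316.0320 payoff=0.0000 vs cont=0.0000 → 0.0000 [wait]  ⇒ S*(5)=79.4225
t_4: node(4,0) S=91.1848 payoff=38.2952 vs cont=38.7829 → 38.7829 [wait]  node(4,1) S=120.1932 payoff=9.2868 vs cont=17.1158 → 17.1158 [wait]  node(4,2) S=158.4300 payoff=0.0000 vs cont=3.6253 → 3.6253 [wait]  node(4,3) S=208.8310 payoff=0.0000 vs cont=0.0000 → 0.0000 [wait]  node(4,4) S=275.2658 payoff=0.0000 vs cont=0.0000 → 0.0000 [wait]  ⇒ S*(4)=-
t_3: node(3,0) S=104.6890 payoff=24.7910 vs cont=28.4995 → 28.4995 [wait]  node(3,1) S=137.9935 payoff=0.0000 vs cont=10.7260 → 10.7260 [wait]  node(3,2) S=181.8931 payoff=0.0000 vs cont=1.9100 → 1.9100 [wait]  node(3,3) S=239.7583 payoff=0.0000 vs cont=0.0000 → 0.0000 [wait]  ⇒ S*(3)=-
t_2: node(2,0) S=120.1932 payoff=9.2868 vs cont=20.0702 → 20.0702 [wait]  node(2,1) S=158.4300 payoff=0.0000 vs cont=6.5512 → 6.5512 [wait]  node(2,2) S=208.8310 payoff=0.0000 vs cont=1.0063 → 1.0063 [wait]  ⇒ S*(2)=-
t_1: node(1,0) S=137.9935 payoff=0.0000 vs cont=13.6615 → 13.6615 [wait]  node(1,1) S=181.8931 payoff=0.0000 vs cont=3.9257 → 3.9257 [wait]  ⇒ S*(1)=-
t_0: node(0,0) S=158.4300 payoff=0.0000 vs cont=9.0478 → 9.0478 [wait]  ⇒ S*(0)=-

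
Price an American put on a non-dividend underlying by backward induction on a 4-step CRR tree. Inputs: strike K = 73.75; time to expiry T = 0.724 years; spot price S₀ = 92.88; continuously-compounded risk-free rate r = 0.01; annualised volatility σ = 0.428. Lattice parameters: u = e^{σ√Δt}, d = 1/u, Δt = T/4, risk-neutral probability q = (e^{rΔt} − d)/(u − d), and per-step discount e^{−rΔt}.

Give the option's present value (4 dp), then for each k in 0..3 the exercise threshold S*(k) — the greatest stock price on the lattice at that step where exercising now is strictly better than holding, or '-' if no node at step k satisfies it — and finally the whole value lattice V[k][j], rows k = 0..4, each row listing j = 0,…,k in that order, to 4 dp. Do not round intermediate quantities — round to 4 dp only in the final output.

Δt=0.18100, u=1.19972, d=0.83353, q=0.45955, disc=e^(-rΔt)=0.99819
k=4 terminal: V=max(K-S,0) → 28.9166 9.2200 0.0000 0.0000 0.0000
k=3: j=0 S=53.7876 intr=19.9624 cont=19.8291 V=19.9624[EX]; j=1 S=77.4180 intr=0.0000 cont=4.9739 V=4.9739[hold]; j=2 S=111.4301 intr=0.0000 cont=0.0000 V=0.0000[hold]; j=3 S=160.3846 intr=0.0000 cont=0.0000 V=0.0000[hold]  S*(3)=53.7876
k=2: j=0 S=64.5300 intr=9.2200 cont=13.0508 V=13.0508[hold]; j=1 S=92.8800 intr=0.0000 cont=2.6833 V=2.6833[hold]; j=2 S=133.6849 intr=0.0000 cont=0.0000 V=0.0000[hold]  S*(2)=-
k=1: j=0 S=77.4180 intr=0.0000 cont=8.2714 V=8.2714[hold]; j=1 S=111.4301 intr=0.0000 cont=1.4476 V=1.4476[hold]  S*(1)=-
k=0: j=0 S=92.8800 intr=0.0000 cont=5.1262 V=5.1262[hold]  S*(0)=-

price = 5.1262
boundary = - - - 53.7876
tree:
5.1262
8.2714 1.4476
13.0508 2.6833 0.0000
19.9624 4.9739 0.0000 0.0000
28.9166 9.2200 0.0000 0.0000 0.0000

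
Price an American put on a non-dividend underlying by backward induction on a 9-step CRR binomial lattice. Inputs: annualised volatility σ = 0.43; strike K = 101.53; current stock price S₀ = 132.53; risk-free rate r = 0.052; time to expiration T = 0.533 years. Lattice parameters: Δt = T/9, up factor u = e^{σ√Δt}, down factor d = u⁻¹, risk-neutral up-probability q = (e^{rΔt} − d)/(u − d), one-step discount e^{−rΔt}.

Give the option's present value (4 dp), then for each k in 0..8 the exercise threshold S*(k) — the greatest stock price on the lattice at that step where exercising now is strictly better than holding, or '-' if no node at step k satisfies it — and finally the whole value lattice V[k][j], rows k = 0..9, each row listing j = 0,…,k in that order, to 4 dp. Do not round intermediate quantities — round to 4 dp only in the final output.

price = 3.5101
boundary = - - - - - - 70.7357 78.5388 87.2028
tree:
3.5101
5.4026 1.5513
8.1398 2.5714 0.4933
11.9579 4.1945 0.8886 0.0827
17.0434 6.7100 1.5879 0.1622 0.0000
23.4204 10.4756 2.8106 0.3181 0.0000 0.0000
30.7943 15.8495 4.9164 0.6239 0.0000 0.0000 0.0000
37.8222 22.9912 8.4738 1.2237 0.0000 0.0000 0.0000 0.0000
44.1518 30.7943 14.3272 2.4001 0.0000 0.0000 0.0000 0.0000 0.0000
49.8526 37.8222 22.9912 4.7075 0.0000 0.0000 0.0000 0.0000 0.0000 0.0000

Δt=0.05922, u=1.11031, d=0.90065, q=0.48857, disc=e^(-rΔt)=0.99693
k=9 terminal: V=max(K-S,0) → 49.8526 37.8222 22.9912 4.7075 0.0000 0.0000 0.0000 0.0000 0.0000 0.0000
k=8: j=0 S=57.3782 intr=44.1518 cont=43.8396 V=44.1518[EX]; j=1 S=70.7357 intr=30.7943 cont=30.4821 V=30.7943[EX]; j=2 S=87.2028 intr=14.3272 cont=14.0150 V=14.3272[EX]; j=3 S=107.5034 intr=0.0000 cont=2.4001 V=2.4001[hold]; j=4 S=132.5300 intr=0.0000 cont=0.0000 V=0.0000[hold]; j=5 S=163.3827 intr=0.0000 cont=0.0000 V=0.0000[hold]; j=6 S=201.4179 intr=0.0000 cont=0.0000 V=0.0000[hold]; j=7 S=248.3075 intr=0.0000 cont=0.0000 V=0.0000[hold]; j=8 S=306.1130 intr=0.0000 cont=0.0000 V=0.0000[hold]  S*(8)=87.2028
k=7: j=0 S=63.7078 intr=37.8222 cont=37.5100 V=37.8222[EX]; j=1 S=78.5388 intr=22.9912 cont=22.6790 V=22.9912[EX]; j=2 S=96.8225 intr=4.7075 cont=8.4738 V=8.4738[hold]; j=3 S=119.3626 intr=0.0000 cont=1.2237 V=1.2237[hold]; j=4 S=147.1500 intr=0.0000 cont=0.0000 V=0.0000[hold]; j=5 S=181.4062 intr=0.0000 cont=0.0000 V=0.0000[hold]; j=6 S=223.6371 intr=0.0000 cont=0.0000 V=0.0000[hold]; j=7 S=275.6994 intr=0.0000 cont=0.0000 V=0.0000[hold]  S*(7)=78.5388
k=6: j=0 S=70.7357 intr=30.7943 cont=30.4821 V=30.7943[EX]; j=1 S=87.2028 intr=14.3272 cont=15.8495 V=15.8495[hold]; j=2 S=107.5034 intr=0.0000 cont=4.9164 V=4.9164[hold]; j=3 S=132.5300 intr=0.0000 cont=0.6239 V=0.6239[hold]; j=4 S=163.3827 intr=0.0000 cont=0.0000 V=0.0000[hold]; j=5 S=201.4179 intr=0.0000 cont=0.0000 V=0.0000[hold]; j=6 S=248.3075 intr=0.0000 cont=0.0000 V=0.0000[hold]  S*(6)=70.7357
k=5: j=0 S=78.5388 intr=22.9912 cont=23.4204 V=23.4204[hold]; j=1 S=96.8225 intr=4.7075 cont=10.4756 V=10.4756[hold]; j=2 S=119.3626 intr=0.0000 cont=2.8106 V=2.8106[hold]; j=3 S=147.1500 intr=0.0000 cont=0.3181 V=0.3181[hold]; j=4 S=181.4062 intr=0.0000 cont=0.0000 V=0.0000[hold]; j=5 S=223.6371 intr=0.0000 cont=0.0000 V=0.0000[hold]  S*(5)=-
k=4: j=0 S=87.2028 intr=14.3272 cont=17.0434 V=17.0434[hold]; j=1 S=107.5034 intr=0.0000 cont=6.7100 V=6.7100[hold]; j=2 S=132.5300 intr=0.0000 cont=1.5879 V=1.5879[hold]; j=3 S=163.3827 intr=0.0000 cont=0.1622 V=0.1622[hold]; j=4 S=201.4179 intr=0.0000 cont=0.0000 V=0.0000[hold]  S*(4)=-
k=3: j=0 S=96.8225 intr=4.7075 cont=11.9579 V=11.9579[hold]; j=1 S=119.3626 intr=0.0000 cont=4.1945 V=4.1945[hold]; j=2 S=147.1500 intr=0.0000 cont=0.8886 V=0.8886[hold]; j=3 S=181.4062 intr=0.0000 cont=0.0827 V=0.0827[hold]  S*(3)=-
k=2: j=0 S=107.5034 intr=0.0000 cont=8.1398 V=8.1398[hold]; j=1 S=132.5300 intr=0.0000 cont=2.5714 V=2.5714[hold]; j=2 S=163.3827 intr=0.0000 cont=0.4933 V=0.4933[hold]  S*(2)=-
k=1: j=0 S=119.3626 intr=0.0000 cont=5.4026 V=5.4026[hold]; j=1 S=147.1500 intr=0.0000 cont=1.5513 V=1.5513[hold]  S*(1)=-
k=0: j=0 S=132.5300 intr=0.0000 cont=3.5101 V=3.5101[hold]  S*(0)=-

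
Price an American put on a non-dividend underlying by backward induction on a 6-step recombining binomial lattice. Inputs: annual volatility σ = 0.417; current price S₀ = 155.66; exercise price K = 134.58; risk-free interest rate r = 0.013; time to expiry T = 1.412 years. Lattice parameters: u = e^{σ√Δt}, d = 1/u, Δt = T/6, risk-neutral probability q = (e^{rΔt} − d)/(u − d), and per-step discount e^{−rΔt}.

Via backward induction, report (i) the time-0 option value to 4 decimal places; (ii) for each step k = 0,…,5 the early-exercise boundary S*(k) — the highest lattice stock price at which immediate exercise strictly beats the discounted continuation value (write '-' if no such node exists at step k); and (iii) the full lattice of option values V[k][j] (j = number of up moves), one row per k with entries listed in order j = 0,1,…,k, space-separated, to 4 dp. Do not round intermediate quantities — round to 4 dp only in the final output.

Δt=0.23533, u=1.22420, d=0.81686, q=0.45712, disc=e^(-rΔt)=0.99695
k=6 terminal: V=max(K-S,0) → 88.3363 65.2756 30.7151 0.0000 0.0000 0.0000 0.0000
k=5: j=0 S=56.6117 intr=77.9683 cont=77.5572 V=77.9683[EX]; j=1 S=84.8427 intr=49.7373 cont=49.3262 V=49.7373[EX]; j=2 S=127.1519 intr=7.4281 cont=16.6237 V=16.6237[hold]; j=3 S=190.5597 intr=0.0000 cont=0.0000 V=0.0000[hold]; j=4 S=285.5876 intr=0.0000 cont=0.0000 V=0.0000[hold]; j=5 S=428.0038 intr=0.0000 cont=0.0000 V=0.0000[hold]  S*(5)=84.8427
k=4: j=0 S=69.3044 intr=65.2756 cont=64.8645 V=65.2756[EX]; j=1 S=103.8649 intr=30.7151 cont=34.4947 V=34.4947[hold]; j=2 S=155.6600 intr=0.0000 cont=8.9971 V=8.9971[hold]; j=3 S=233.2842 intr=0.0000 cont=0.0000 V=0.0000[hold]; j=4 S=349.6177 intr=0.0000 cont=0.0000 V=0.0000[hold]  S*(4)=69.3044
k=3: j=0 S=84.8427 intr=49.7373 cont=51.0486 V=51.0486[hold]; j=1 S=127.1519 intr=7.4281 cont=22.7694 V=22.7694[hold]; j=2 S=190.5597 intr=0.0000 cont=4.8694 V=4.8694[hold]; j=3 S=285.5876 intr=0.0000 cont=0.0000 V=0.0000[hold]  S*(3)=-
k=2: j=0 S=103.8649 intr=30.7151 cont=38.0051 V=38.0051[hold]; j=1 S=155.6600 intr=0.0000 cont=14.5424 V=14.5424[hold]; j=2 S=233.2842 intr=0.0000 cont=2.6354 V=2.6354[hold]  S*(2)=-
k=1: j=0 S=127.1519 intr=7.4281 cont=27.1965 V=27.1965[hold]; j=1 S=190.5597 intr=0.0000 cont=9.0717 V=9.0717[hold]  S*(1)=-
k=0: j=0 S=155.6600 intr=0.0000 cont=18.8535 V=18.8535[hold]  S*(0)=-

price = 18.8535
boundary = - - - - 69.3044 84.8427
tree:
18.8535
27.1965 9.0717
38.0051 14.5424 2.6354
51.0486 22.7694 4.8694 0.0000
65.2756 34.4947 8.9971 0.0000 0.0000
77.9683 49.7373 16.6237 0.0000 0.0000 0.0000
88.3363 65.2756 30.7151 0.0000 0.0000 0.0000 0.0000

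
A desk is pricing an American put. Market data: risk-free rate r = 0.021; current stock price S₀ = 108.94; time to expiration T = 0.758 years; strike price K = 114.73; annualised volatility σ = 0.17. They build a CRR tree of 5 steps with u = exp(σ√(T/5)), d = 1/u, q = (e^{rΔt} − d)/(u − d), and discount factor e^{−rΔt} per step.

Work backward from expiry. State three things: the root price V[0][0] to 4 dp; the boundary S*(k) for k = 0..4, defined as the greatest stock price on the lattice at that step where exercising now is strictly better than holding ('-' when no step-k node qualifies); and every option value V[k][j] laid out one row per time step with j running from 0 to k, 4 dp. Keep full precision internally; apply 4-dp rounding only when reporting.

price = 8.9236
boundary = - - 95.4321 101.9626 95.4321
tree:
8.9236
13.4318 4.6051
19.2979 7.8242 1.5104
25.4101 12.7674 3.0768 0.0000
31.1308 19.2979 6.2676 0.0000 0.0000
36.4852 25.4101 12.7674 0.0000 0.0000 0.0000

Δt=0.15160  u=1.06843  d=0.93595  q=0.50753  discount=0.99682
step 5 (expiry): payoffs max(K−S,0) = 36.4852 25.4101 12.7674 0.0000 0.0000 0.0000
step 4: (k=4,j=0): S=83.5992, (K−S)⁺=31.1308, hold=30.7662 ⇒ V=31.1308 exercise | (k=4,j=1): S=95.4321, (K−S)⁺=19.2979, hold=18.9332 ⇒ V=19.2979 exercise | (k=4,j=2): S=108.9400, (K−S)⁺=5.7900, hold=6.2676 ⇒ V=6.2676 continue | (k=4,j=3): S=124.3598, (K−S)⁺=0.0000, hold=0.0000 ⇒ V=0.0000 continue | (k=4,j=4): S=141.9622, (K−S)⁺=0.0000, hold=0.0000 ⇒ V=0.0000 continue  boundary S*=95.4321
step 3: (k=3,j=0): S=89.3199, (K−S)⁺=25.4101, hold=25.0454 ⇒ V=25.4101 exercise | (k=3,j=1): S=101.9626, (K−S)⁺=12.7674, hold=12.6443 ⇒ V=12.7674 exercise | (k=3,j=2): S=116.3948, (K−S)⁺=0.0000, hold=3.0768 ⇒ V=3.0768 continue | (k=3,j=3): S=132.8699, (K−S)⁺=0.0000, hold=0.0000 ⇒ V=0.0000 continue  boundary S*=101.9626
step 2: (k=2,j=0): S=95.4321, (K−S)⁺=19.2979, hold=18.9332 ⇒ V=19.2979 exercise | (k=2,j=1): S=108.9400, (K−S)⁺=5.7900, hold=7.8242 ⇒ V=7.8242 continue | (k=2,j=2): S=124.3598, (K−S)⁺=0.0000, hold=1.5104 ⇒ V=1.5104 continue  boundary S*=95.4321
step 1: (k=1,j=0): S=101.9626, (K−S)⁺=12.7674, hold=13.4318 ⇒ V=13.4318 continue | (k=1,j=1): S=116.3948, (K−S)⁺=0.0000, hold=4.6051 ⇒ V=4.6051 continue  boundary S*=-
step 0: (k=0,j=0): S=108.9400, (K−S)⁺=5.7900, hold=8.9236 ⇒ V=8.9236 continue  boundary S*=-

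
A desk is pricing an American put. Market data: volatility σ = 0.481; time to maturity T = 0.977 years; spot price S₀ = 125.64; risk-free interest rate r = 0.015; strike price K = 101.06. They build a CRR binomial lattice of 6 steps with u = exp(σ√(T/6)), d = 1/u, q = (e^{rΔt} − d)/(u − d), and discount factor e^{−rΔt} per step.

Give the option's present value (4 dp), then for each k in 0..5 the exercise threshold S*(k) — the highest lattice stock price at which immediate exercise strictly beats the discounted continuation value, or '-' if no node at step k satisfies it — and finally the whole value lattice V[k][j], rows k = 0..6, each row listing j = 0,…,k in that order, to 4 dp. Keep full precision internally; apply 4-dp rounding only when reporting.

price = 11.3513
boundary = - - - - 57.8028 70.1849
tree:
11.3513
16.6689 5.1161
23.7992 8.3161 1.3548
32.8071 13.2617 2.5053 0.0000
43.2572 20.6099 4.6326 0.0000 0.0000
53.4549 30.8751 8.5665 0.0000 0.0000 0.0000
61.8534 43.2572 15.8406 0.0000 0.0000 0.0000 0.0000

params: Δt=0.16283 u=1.21421 d=0.82358 q=0.45789 e^(-rΔt)=0.99756
t_6 payoffs: 61.8534 43.2572 15.8406 0.0000 0.0000 0.0000 0.0000
t_5: node(5,0) S=47.6051 payoff=53.4549 vs cont=53.2083 → 53.4549 [stop]  node(5,1) S=70.1849 payoff=30.8751 vs cont=30.6286 → 30.8751 [stop]  node(5,2) S=103.4744 payoff=0.0000 vs cont=8.5665 → 8.5665 [wait]  node(5,3) S=152.5537 payoff=0.0000 vs cont=0.0000 → 0.0000 [wait]  node(5,4) S=224.9119 payoff=0.0000 vs cont=0.0000 → 0.0000 [wait]  node(5,5) S=331.5906 payoff=0.0000 vs cont=0.0000 → 0.0000 [wait]  ⇒ S*(5)=70.1849
t_4: node(4,0) S=57.8028 payoff=43.2572 vs cont=43.0107 → 43.2572 [stop]  node(4,1) S=85.2194 payoff=15.8406 vs cont=20.6099 → 20.6099 [wait]  node(4,2) S=125.6400 payoff=0.0000 vs cont=4.6326 → 4.6326 [wait]  node(4,3) S=185.2327 payoff=0.0000 vs cont=0.0000 → 0.0000 [wait]  node(4,4) S=273.0910 payoff=0.0000 vs cont=0.0000 → 0.0000 [wait]  ⇒ S*(4)=57.8028
t_3: node(3,0) S=70.1849 payoff=30.8751 vs cont=32.8071 → 32.8071 [wait]  node(3,1) S=103.4744 payoff=0.0000 vs cont=13.2617 → 13.2617 [wait]  node(3,2) S=152.5537 payoff=0.0000 vs cont=2.5053 → 2.5053 [wait]  node(3,3) S=224.9119 payoff=0.0000 vs cont=0.0000 → 0.0000 [wait]  ⇒ S*(3)=-
t_2: node(2,0) S=85.2194 payoff=15.8406 vs cont=23.7992 → 23.7992 [wait]  node(2,1) S=125.6400 payoff=0.0000 vs cont=8.3161 → 8.3161 [wait]  node(2,2) S=185.2327 payoff=0.0000 vs cont=1.3548 → 1.3548 [wait]  ⇒ S*(2)=-
t_1: node(1,0) S=103.4744 payoff=0.0000 vs cont=16.6689 → 16.6689 [wait]  node(1,1) S=152.5537 payoff=0.0000 vs cont=5.1161 → 5.1161 [wait]  ⇒ S*(1)=-
t_0: node(0,0) S=125.6400 payoff=0.0000 vs cont=11.3513 → 11.3513 [wait]  ⇒ S*(0)=-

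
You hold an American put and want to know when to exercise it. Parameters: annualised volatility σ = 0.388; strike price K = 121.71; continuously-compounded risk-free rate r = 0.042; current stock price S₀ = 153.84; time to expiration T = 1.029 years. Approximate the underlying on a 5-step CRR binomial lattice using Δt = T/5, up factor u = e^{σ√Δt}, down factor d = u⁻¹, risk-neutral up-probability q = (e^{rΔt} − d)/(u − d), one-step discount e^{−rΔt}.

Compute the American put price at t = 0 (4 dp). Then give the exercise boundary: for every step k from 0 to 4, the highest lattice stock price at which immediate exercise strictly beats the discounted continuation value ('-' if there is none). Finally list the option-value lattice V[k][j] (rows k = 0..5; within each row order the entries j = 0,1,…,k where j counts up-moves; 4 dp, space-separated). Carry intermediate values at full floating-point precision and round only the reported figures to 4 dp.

price = 7.3571
boundary = - - - - 76.0846
tree:
7.3571
12.2736 2.1775
19.9235 4.2292 0.0000
31.0934 8.2137 0.0000 0.0000
45.6254 15.9524 0.0000 0.0000 0.0000
57.9052 30.9823 0.0000 0.0000 0.0000 0.0000

Δt=0.20580, u=1.19246, d=0.83860, q=0.48064, disc=e^(-rΔt)=0.99139
k=5 terminal: V=max(K-S,0) → 57.9052 30.9823 0.0000 0.0000 0.0000 0.0000
k=4: j=0 S=76.0846 intr=45.6254 cont=44.5780 V=45.6254[EX]; j=1 S=108.1890 intr=13.5210 cont=15.9524 V=15.9524[hold]; j=2 S=153.8400 intr=0.0000 cont=0.0000 V=0.0000[hold]; j=3 S=218.7538 intr=0.0000 cont=0.0000 V=0.0000[hold]; j=4 S=311.0584 intr=0.0000 cont=0.0000 V=0.0000[hold]  S*(4)=76.0846
k=3: j=0 S=90.7277 intr=30.9823 cont=31.0934 V=31.0934[hold]; j=1 S=129.0108 intr=0.0000 cont=8.2137 V=8.2137[hold]; j=2 S=183.4478 intr=0.0000 cont=0.0000 V=0.0000[hold]; j=3 S=260.8548 intr=0.0000 cont=0.0000 V=0.0000[hold]  S*(3)=-
k=2: j=0 S=108.1890 intr=13.5210 cont=19.9235 V=19.9235[hold]; j=1 S=153.8400 intr=0.0000 cont=4.2292 V=4.2292[hold]; j=2 S=218.7538 intr=0.0000 cont=0.0000 V=0.0000[hold]  S*(2)=-
k=1: j=0 S=129.0108 intr=0.0000 cont=12.2736 V=12.2736[hold]; j=1 S=183.4478 intr=0.0000 cont=2.1775 V=2.1775[hold]  S*(1)=-
k=0: j=0 S=153.8400 intr=0.0000 cont=7.3571 V=7.3571[hold]  S*(0)=-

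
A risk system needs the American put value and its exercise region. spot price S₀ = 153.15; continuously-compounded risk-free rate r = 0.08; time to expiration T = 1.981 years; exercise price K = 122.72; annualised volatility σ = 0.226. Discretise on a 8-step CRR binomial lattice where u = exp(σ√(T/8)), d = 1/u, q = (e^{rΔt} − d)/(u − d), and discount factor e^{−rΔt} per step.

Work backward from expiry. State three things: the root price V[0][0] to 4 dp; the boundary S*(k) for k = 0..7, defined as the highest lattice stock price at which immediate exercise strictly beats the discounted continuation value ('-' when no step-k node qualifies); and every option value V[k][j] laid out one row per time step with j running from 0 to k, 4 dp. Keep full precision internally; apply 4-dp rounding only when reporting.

price = 2.5553
boundary = - - - - 97.6676 87.2788 97.6676 109.2930
tree:
2.5553
4.7252 0.9463
8.5185 1.9215 0.2160
14.8885 3.8313 0.4937 0.0062
25.0524 7.4559 1.1279 0.0144 0.0000
35.4412 14.0234 2.5760 0.0334 0.0000 0.0000
44.7249 25.0524 5.8820 0.0775 0.0000 0.0000 0.0000
53.0211 35.4412 13.4270 0.1800 0.0000 0.0000 0.0000 0.0000
60.4349 44.7249 25.0524 0.4179 0.0000 0.0000 0.0000 0.0000 0.0000

Δt=0.24763, u=1.11903, d=0.89363, q=0.56068, disc=e^(-rΔt)=0.98038
k=8 terminal: V=max(K-S,0) → 60.4349 44.7249 25.0524 0.4179 0.0000 0.0000 0.0000 0.0000 0.0000
k=7: j=0 S=69.6989 intr=53.0211 cont=50.6140 V=53.0211[EX]; j=1 S=87.2788 intr=35.4412 cont=33.0340 V=35.4412[EX]; j=2 S=109.2930 intr=13.4270 cont=11.0199 V=13.4270[EX]; j=3 S=136.8596 intr=0.0000 cont=0.1800 V=0.1800[hold]; j=4 S=171.3794 intr=0.0000 cont=0.0000 V=0.0000[hold]; j=5 S=214.6060 intr=0.0000 cont=0.0000 V=0.0000[hold]; j=6 S=268.7355 intr=0.0000 cont=0.0000 V=0.0000[hold]; j=7 S=336.5180 intr=0.0000 cont=0.0000 V=0.0000[hold]  S*(7)=109.2930
k=6: j=0 S=77.9951 intr=44.7249 cont=42.3177 V=44.7249[EX]; j=1 S=97.6676 intr=25.0524 cont=22.6452 V=25.0524[EX]; j=2 S=122.3021 intr=0.4179 cont=5.8820 V=5.8820[hold]; j=3 S=153.1500 intr=0.0000 cont=0.0775 V=0.0775[hold]; j=4 S=191.7786 intr=0.0000 cont=0.0000 V=0.0000[hold]; j=5 S=240.1505 intr=0.0000 cont=0.0000 V=0.0000[hold]; j=6 S=300.7230 intr=0.0000 cont=0.0000 V=0.0000[hold]  S*(6)=97.6676
k=5: j=0 S=87.2788 intr=35.4412 cont=33.0340 V=35.4412[EX]; j=1 S=109.2930 intr=13.4270 cont=14.0234 V=14.0234[hold]; j=2 S=136.8596 intr=0.0000 cont=2.5760 V=2.5760[hold]; j=3 S=171.3794 intr=0.0000 cont=0.0334 V=0.0334[hold]; j=4 S=214.6060 intr=0.0000 cont=0.0000 V=0.0000[hold]; j=5 S=268.7355 intr=0.0000 cont=0.0000 V=0.0000[hold]  S*(5)=87.2788
k=4: j=0 S=97.6676 intr=25.0524 cont=22.9730 V=25.0524[EX]; j=1 S=122.3021 intr=0.4179 cont=7.4559 V=7.4559[hold]; j=2 S=153.1500 intr=0.0000 cont=1.1279 V=1.1279[hold]; j=3 S=191.7786 intr=0.0000 cont=0.0144 V=0.0144[hold]; j=4 S=240.1505 intr=0.0000 cont=0.0000 V=0.0000[hold]  S*(4)=97.6676
k=3: j=0 S=109.2930 intr=13.4270 cont=14.8885 V=14.8885[hold]; j=1 S=136.8596 intr=0.0000 cont=3.8313 V=3.8313[hold]; j=2 S=171.3794 intr=0.0000 cont=0.4937 V=0.4937[hold]; j=3 S=214.6060 intr=0.0000 cont=0.0062 V=0.0062[hold]  S*(3)=-
k=2: j=0 S=122.3021 intr=0.4179 cont=8.5185 V=8.5185[hold]; j=1 S=153.1500 intr=0.0000 cont=1.9215 V=1.9215[hold]; j=2 S=191.7786 intr=0.0000 cont=0.2160 V=0.2160[hold]  S*(2)=-
k=1: j=0 S=136.8596 intr=0.0000 cont=4.7252 V=4.7252[hold]; j=1 S=171.3794 intr=0.0000 cont=0.9463 V=0.9463[hold]  S*(1)=-
k=0: j=0 S=153.1500 intr=0.0000 cont=2.5553 V=2.5553[hold]  S*(0)=-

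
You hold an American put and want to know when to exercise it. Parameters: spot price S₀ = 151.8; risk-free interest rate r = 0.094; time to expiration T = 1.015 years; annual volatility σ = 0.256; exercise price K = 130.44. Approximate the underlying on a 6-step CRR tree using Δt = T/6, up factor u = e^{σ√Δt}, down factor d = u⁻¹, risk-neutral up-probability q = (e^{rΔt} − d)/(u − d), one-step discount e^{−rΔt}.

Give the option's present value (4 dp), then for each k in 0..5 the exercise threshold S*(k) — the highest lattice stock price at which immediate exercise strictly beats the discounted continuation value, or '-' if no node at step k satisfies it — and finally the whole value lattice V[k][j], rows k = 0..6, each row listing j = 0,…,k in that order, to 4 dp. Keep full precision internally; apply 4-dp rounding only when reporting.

Δt=0.16917, u=1.11104, d=0.90006, q=0.54968, disc=e^(-rΔt)=0.98422
k=6 terminal: V=max(K-S,0) → 49.7343 30.8169 7.4653 0.0000 0.0000 0.0000 0.0000
k=5: j=0 S=89.6669 intr=40.7731 cont=38.7153 V=40.7731[EX]; j=1 S=110.6848 intr=19.7552 cont=17.6974 V=19.7552[EX]; j=2 S=136.6293 intr=0.0000 cont=3.3088 V=3.3088[hold]; j=3 S=168.6552 intr=0.0000 cont=0.0000 V=0.0000[hold]; j=4 S=208.1880 intr=0.0000 cont=0.0000 V=0.0000[hold]; j=5 S=256.9872 intr=0.0000 cont=0.0000 V=0.0000[hold]  S*(5)=110.6848
k=4: j=0 S=99.6231 intr=30.8169 cont=28.7591 V=30.8169[EX]; j=1 S=122.9747 intr=7.4653 cont=10.5459 V=10.5459[hold]; j=2 S=151.8000 intr=0.0000 cont=1.4665 V=1.4665[hold]; j=3 S=187.3819 intr=0.0000 cont=0.0000 V=0.0000[hold]; j=4 S=231.3042 intr=0.0000 cont=0.0000 V=0.0000[hold]  S*(4)=99.6231
k=3: j=0 S=110.6848 intr=19.7552 cont=19.3641 V=19.7552[EX]; j=1 S=136.6293 intr=0.0000 cont=5.4676 V=5.4676[hold]; j=2 S=168.6552 intr=0.0000 cont=0.6500 V=0.6500[hold]; j=3 S=208.1880 intr=0.0000 cont=0.0000 V=0.0000[hold]  S*(3)=110.6848
k=2: j=0 S=122.9747 intr=7.4653 cont=11.7139 V=11.7139[hold]; j=1 S=151.8000 intr=0.0000 cont=2.7750 V=2.7750[hold]; j=2 S=187.3819 intr=0.0000 cont=0.2881 V=0.2881[hold]  S*(2)=-
k=1: j=0 S=136.6293 intr=0.0000 cont=6.6931 V=6.6931[hold]; j=1 S=168.6552 intr=0.0000 cont=1.3858 V=1.3858[hold]  S*(1)=-
k=0: j=0 S=151.8000 intr=0.0000 cont=3.7162 V=3.7162[hold]  S*(0)=-

price = 3.7162
boundary = - - - 110.6848 99.6231 110.6848
tree:
3.7162
6.6931 1.3858
11.7139 2.7750 0.2881
19.7552 5.4676 0.6500 0.0000
30.8169 10.5459 1.4665 0.0000 0.0000
40.7731 19.7552 3.3088 0.0000 0.0000 0.0000
49.7343 30.8169 7.4653 0.0000 0.0000 0.0000 0.0000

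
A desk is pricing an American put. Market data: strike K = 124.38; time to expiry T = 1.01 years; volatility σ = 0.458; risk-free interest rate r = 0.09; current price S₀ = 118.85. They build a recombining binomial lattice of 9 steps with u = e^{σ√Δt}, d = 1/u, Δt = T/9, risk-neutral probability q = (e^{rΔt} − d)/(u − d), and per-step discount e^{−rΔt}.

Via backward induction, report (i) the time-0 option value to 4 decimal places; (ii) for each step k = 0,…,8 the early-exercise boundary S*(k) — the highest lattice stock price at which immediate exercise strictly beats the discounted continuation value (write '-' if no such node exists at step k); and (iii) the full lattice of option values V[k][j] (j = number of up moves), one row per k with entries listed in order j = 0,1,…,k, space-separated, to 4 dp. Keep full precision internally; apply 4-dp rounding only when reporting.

Δt=0.11222  u=1.16582  d=0.85776  q=0.49467  discount=0.98995
step 9 (expiry): payoffs max(K−S,0) = 94.5054 83.7760 69.1933 49.3733 22.4349 0.0000 0.0000 0.0000 0.0000 0.0000
step 8: (k=8,j=0): S=34.8285, (K−S)⁺=89.5515, hold=88.3015 ⇒ V=89.5515 exercise | (k=8,j=1): S=47.3371, (K−S)⁺=77.0429, hold=75.7930 ⇒ V=77.0429 exercise | (k=8,j=2): S=64.3380, (K−S)⁺=60.0420, hold=58.7921 ⇒ V=60.0420 exercise | (k=8,j=3): S=87.4446, (K−S)⁺=36.9354, hold=35.6854 ⇒ V=36.9354 exercise | (k=8,j=4): S=118.8500, (K−S)⁺=5.5300, hold=11.2231 ⇒ V=11.2231 continue | (k=8,j=5): S=161.5344, (K−S)⁺=0.0000, hold=0.0000 ⇒ V=0.0000 continue | (k=8,j=6): S=219.5488, (K−S)⁺=0.0000, hold=0.0000 ⇒ V=0.0000 continue | (k=8,j=7): S=298.3988, (K−S)⁺=0.0000, hold=0.0000 ⇒ V=0.0000 continue | (k=8,j=8): S=405.5674, (K−S)⁺=0.0000, hold=0.0000 ⇒ V=0.0000 continue  boundary S*=87.4446
step 7: (k=7,j=0): S=40.6040, (K−S)⁺=83.7760, hold=82.5261 ⇒ V=83.7760 exercise | (k=7,j=1): S=55.1867, (K−S)⁺=69.1933, hold=67.9434 ⇒ V=69.1933 exercise | (k=7,j=2): S=75.0067, (K−S)⁺=49.3733, hold=48.1234 ⇒ V=49.3733 exercise | (k=7,j=3): S=101.9451, (K−S)⁺=22.4349, hold=23.9729 ⇒ V=23.9729 continue | (k=7,j=4): S=138.5582, (K−S)⁺=0.0000, hold=5.6144 ⇒ V=5.6144 continue | (k=7,j=5): S=188.3207, (K−S)⁺=0.0000, hold=0.0000 ⇒ V=0.0000 continue | (k=7,j=6): S=255.9553, (K−S)⁺=0.0000, hold=0.0000 ⇒ V=0.0000 continue | (k=7,j=7): S=347.8805, (K−S)⁺=0.0000, hold=0.0000 ⇒ V=0.0000 continue  boundary S*=75.0067
step 6: (k=6,j=0): S=47.3371, (K−S)⁺=77.0429, hold=75.7930 ⇒ V=77.0429 exercise | (k=6,j=1): S=64.3380, (K−S)⁺=60.0420, hold=58.7921 ⇒ V=60.0420 exercise | (k=6,j=2): S=87.4446, (K−S)⁺=36.9354, hold=36.4386 ⇒ V=36.9354 exercise | (k=6,j=3): S=118.8500, (K−S)⁺=5.5300, hold=14.7419 ⇒ V=14.7419 continue | (k=6,j=4): S=161.5344, (K−S)⁺=0.0000, hold=2.8086 ⇒ V=2.8086 continue | (k=6,j=5): S=219.5488, (K−S)⁺=0.0000, hold=0.0000 ⇒ V=0.0000 continue | (k=6,j=6): S=298.3988, (K−S)⁺=0.0000, hold=0.0000 ⇒ V=0.0000 continue  boundary S*=87.4446
step 5: (k=5,j=0): S=55.1867, (K−S)⁺=69.1933, hold=67.9434 ⇒ V=69.1933 exercise | (k=5,j=1): S=75.0067, (K−S)⁺=49.3733, hold=48.1234 ⇒ V=49.3733 exercise | (k=5,j=2): S=101.9451, (K−S)⁺=22.4349, hold=25.6961 ⇒ V=25.6961 continue | (k=5,j=3): S=138.5582, (K−S)⁺=0.0000, hold=8.7500 ⇒ V=8.7500 continue | (k=5,j=4): S=188.3207, (K−S)⁺=0.0000, hold=1.4050 ⇒ V=1.4050 continue | (k=5,j=5): S=255.9553, (K−S)⁺=0.0000, hold=0.0000 ⇒ V=0.0000 continue  boundary S*=75.0067
step 4: (k=4,j=0): S=64.3380, (K−S)⁺=60.0420, hold=58.7921 ⇒ V=60.0420 exercise | (k=4,j=1): S=87.4446, (K−S)⁺=36.9354, hold=37.2824 ⇒ V=37.2824 continue | (k=4,j=2): S=118.8500, (K−S)⁺=5.5300, hold=17.1394 ⇒ V=17.1394 continue | (k=4,j=3): S=161.5344, (K−S)⁺=0.0000, hold=5.0652 ⇒ V=5.0652 continue | (k=4,j=4): S=219.5488, (K−S)⁺=0.0000, hold=0.7029 ⇒ V=0.7029 continue  boundary S*=64.3380
step 3: (k=3,j=0): S=75.0067, (K−S)⁺=49.3733, hold=48.2933 ⇒ V=49.3733 exercise | (k=3,j=1): S=101.9451, (K−S)⁺=22.4349, hold=27.0437 ⇒ V=27.0437 continue | (k=3,j=2): S=138.5582, (K−S)⁺=0.0000, hold=11.0545 ⇒ V=11.0545 continue | (k=3,j=3): S=188.3207, (K−S)⁺=0.0000, hold=2.8781 ⇒ V=2.8781 continue  boundary S*=75.0067
step 2: (k=2,j=0): S=87.4446, (K−S)⁺=36.9354, hold=37.9424 ⇒ V=37.9424 continue | (k=2,j=1): S=118.8500, (K−S)⁺=5.5300, hold=18.9420 ⇒ V=18.9420 continue | (k=2,j=2): S=161.5344, (K−S)⁺=0.0000, hold=6.9394 ⇒ V=6.9394 continue  boundary S*=-
step 1: (k=1,j=0): S=101.9451, (K−S)⁺=22.4349, hold=28.2566 ⇒ V=28.2566 continue | (k=1,j=1): S=138.5582, (K−S)⁺=0.0000, hold=12.8740 ⇒ V=12.8740 continue  boundary S*=-
step 0: (k=0,j=0): S=118.8500, (K−S)⁺=5.5300, hold=20.4398 ⇒ V=20.4398 continue  boundary S*=-

price = 20.4398
boundary = - - - 75.0067 64.3380 75.0067 87.4446 75.0067 87.4446
tree:
20.4398
28.2566 12.8740
37.9424 18.9420 6.9394
49.3733 27.0437 11.0545 2.8781
60.0420 37.2824 17.1394 5.0652 0.7029
69.1933 49.3733 25.6961 8.7500 1.4050 0.0000
77.0429 60.0420 36.9354 14.7419 2.8086 0.0000 0.0000
83.7760 69.1933 49.3733 23.9729 5.6144 0.0000 0.0000 0.0000
89.5515 77.0429 60.0420 36.9354 11.2231 0.0000 0.0000 0.0000 0.0000
94.5054 83.7760 69.1933 49.3733 22.4349 0.0000 0.0000 0.0000 0.0000 0.0000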